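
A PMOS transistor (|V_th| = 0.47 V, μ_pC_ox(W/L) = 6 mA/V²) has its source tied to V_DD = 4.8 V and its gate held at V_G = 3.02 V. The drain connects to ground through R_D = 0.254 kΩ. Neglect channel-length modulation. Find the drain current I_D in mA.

V_SG = V_DD − V_G = 4.8 − 3.02 = 1.78 V, so V_ov = 1.78 − 0.47 = 1.31 V.
Assume saturation: I_D = ½ k_p V_ov² = 0.5 × 6 × 1.31² = 5.15 mA, giving V_SD = V_DD − I_D R_D = 4.8 − 5.15 × 0.254 = 3.49 V.
V_SD = 3.49 V ≥ V_ov = 1.31 V, confirming saturation.

I_D = 5.15 mA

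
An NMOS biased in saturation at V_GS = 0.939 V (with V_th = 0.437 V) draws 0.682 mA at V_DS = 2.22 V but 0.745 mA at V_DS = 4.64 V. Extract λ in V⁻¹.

With V_GS fixed, I_D ∝ (1 + λ V_DS) in saturation, so I_D2/I_D1 = (1 + λ V_DS2)/(1 + λ V_DS1).
0.745/0.682 = 1.092 = (1 + 4.64 λ)/(1 + 2.22 λ).
Solving: λ (I_D1 V_DS2 − I_D2 V_DS1) = I_D2 − I_D1, so λ = (0.745 − 0.682) / (0.682 × 4.64 − 0.745 × 2.22) = 0.063 / 1.51 = 0.0417 V⁻¹.

λ = 0.0417 V⁻¹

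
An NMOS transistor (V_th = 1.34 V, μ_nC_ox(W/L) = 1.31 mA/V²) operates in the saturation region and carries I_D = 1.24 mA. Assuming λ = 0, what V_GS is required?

V_GS = 2.72 V

In saturation I_D = ½ k_n (V_GS − V_th)², so V_GS − V_th = √(2 I_D / k_n) = √(2 × 1.24 / 1.31) = 1.38 V.
V_GS = 1.34 + 1.38 = 2.72 V.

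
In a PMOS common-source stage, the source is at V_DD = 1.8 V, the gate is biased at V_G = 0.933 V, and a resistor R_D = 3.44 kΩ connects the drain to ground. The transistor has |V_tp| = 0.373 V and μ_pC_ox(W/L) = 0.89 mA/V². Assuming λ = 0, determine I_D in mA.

V_SG = V_DD − V_G = 1.8 − 0.933 = 0.867 V, so V_ov = 0.867 − 0.373 = 0.494 V.
Assume saturation: I_D = ½ k_p V_ov² = 0.5 × 0.89 × 0.494² = 0.109 mA, giving V_SD = V_DD − I_D R_D = 1.8 − 0.109 × 3.44 = 1.43 V.
V_SD = 1.43 V ≥ V_ov = 0.494 V, confirming saturation.

I_D = 0.109 mA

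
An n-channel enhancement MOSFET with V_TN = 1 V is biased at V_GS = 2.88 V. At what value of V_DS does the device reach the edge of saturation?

The boundary between triode and saturation is V_DS = V_GS − V_TN = V_ov.
V_ov = 2.88 − 1 = 1.88 V.

V_DS,sat = 1.88 V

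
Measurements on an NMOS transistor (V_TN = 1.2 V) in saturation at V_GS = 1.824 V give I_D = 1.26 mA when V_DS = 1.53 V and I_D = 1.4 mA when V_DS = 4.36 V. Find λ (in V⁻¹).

With V_GS fixed, I_D ∝ (1 + λ V_DS) in saturation, so I_D2/I_D1 = (1 + λ V_DS2)/(1 + λ V_DS1).
1.4/1.26 = 1.111 = (1 + 4.36 λ)/(1 + 1.53 λ).
Solving: λ (I_D1 V_DS2 − I_D2 V_DS1) = I_D2 − I_D1, so λ = (1.4 − 1.26) / (1.26 × 4.36 − 1.4 × 1.53) = 0.14 / 3.35 = 0.0418 V⁻¹.

λ = 0.0418 V⁻¹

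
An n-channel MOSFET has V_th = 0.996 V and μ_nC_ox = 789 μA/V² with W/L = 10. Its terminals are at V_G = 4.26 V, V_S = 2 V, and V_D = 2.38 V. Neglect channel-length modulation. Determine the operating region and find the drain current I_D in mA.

V_GS = V_G − V_S = 4.26 − 2 = 2.26 V; V_DS = V_D − V_S = 2.38 − 2 = 0.38 V.
k_n = μ_nC_ox · (W/L) = 7.89 mA/V².
V_ov = V_GS − V_th = 2.26 − 0.996 = 1.26 V.
Since V_DS = 0.38 V < V_ov = 1.26 V, the device is in the triode region.
I_D = k_n [V_ov · V_DS − ½ V_DS²] = 7.89 × [1.26 × 0.38 − 0.5 × 0.38²] = 3.22 mA.

Triode; I_D = 3.22 mA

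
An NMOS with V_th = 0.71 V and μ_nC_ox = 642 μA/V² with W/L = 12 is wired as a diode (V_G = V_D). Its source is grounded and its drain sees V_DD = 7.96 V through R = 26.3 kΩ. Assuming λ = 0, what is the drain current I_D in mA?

With gate tied to drain, V_GS = V_DS ≥ V_GS − V_th, so the device is in saturation.
k_n = μ_nC_ox · (W/L) = 7.704 mA/V².
KCL at the drain: ½ k_n (V_GS − V_th)² = (V_DD − V_GS)/R.
Let x = V_GS − 0.71. Then 101 x² + x − 7.25 = 0, giving x = 0.263 V (positive root), so V_GS = 0.973 V.
I_D = (V_DD − V_GS)/R = (7.96 − 0.973) / 26.3 = 0.266 mA.

I_D = 0.266 mA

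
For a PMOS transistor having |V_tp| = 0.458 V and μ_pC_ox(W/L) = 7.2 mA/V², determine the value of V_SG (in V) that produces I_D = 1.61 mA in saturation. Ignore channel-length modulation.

V_SG = 1.13 V

In saturation I_D = ½ k_p (V_SG − |V_tp|)², so V_SG − |V_tp| = √(2 I_D / k_p) = √(2 × 1.61 / 7.2) = 0.669 V.
V_SG = 0.458 + 0.669 = 1.13 V.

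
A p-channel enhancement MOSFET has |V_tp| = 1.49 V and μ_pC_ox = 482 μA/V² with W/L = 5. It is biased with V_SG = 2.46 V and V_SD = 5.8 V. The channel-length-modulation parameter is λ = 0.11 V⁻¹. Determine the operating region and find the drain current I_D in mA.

Saturation; I_D = 1.86 mA

k_p = μ_pC_ox · (W/L) = 2.41 mA/V².
V_ov = V_SG − |V_tp| = 2.46 − 1.49 = 0.97 V.
Since V_SD = 5.8 V ≥ V_ov = 0.97 V, the device is in saturation.
I_D = ½ k_p V_ov² (1 + λ V_SD) = 0.5 × 2.41 × 0.97² × (1 + 0.11 × 5.8) = 1.86 mA.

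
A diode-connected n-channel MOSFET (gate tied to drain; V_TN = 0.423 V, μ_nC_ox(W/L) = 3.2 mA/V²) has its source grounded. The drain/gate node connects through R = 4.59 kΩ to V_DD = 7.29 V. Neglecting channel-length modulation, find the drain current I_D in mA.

I_D = 1.30 mA

With gate tied to drain, V_GS = V_DS ≥ V_GS − V_TN, so the device is in saturation.
KCL at the drain: ½ k_n (V_GS − V_TN)² = (V_DD − V_GS)/R.
Let x = V_GS − 0.423. Then 7.34 x² + x − 6.867 = 0, giving x = 0.901 V (positive root), so V_GS = 1.32 V.
I_D = (V_DD − V_GS)/R = (7.29 − 1.32) / 4.59 = 1.3 mA.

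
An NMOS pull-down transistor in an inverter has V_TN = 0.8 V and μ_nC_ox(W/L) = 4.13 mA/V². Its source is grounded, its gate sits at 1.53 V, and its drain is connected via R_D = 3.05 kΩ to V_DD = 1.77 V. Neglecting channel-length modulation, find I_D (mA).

I_D = 0.515 mA

V_GS = V_G = 1.53 V, so V_ov = 1.53 − 0.8 = 0.73 V.
Assume saturation: I_D = ½ k_n V_ov² = 0.5 × 4.13 × 0.73² = 1.1 mA, giving V_DS = V_DD − I_D R_D = 1.77 − 1.1 × 3.05 = -1.59 V.
But -1.59 V < V_ov = 0.73 V, so the device is actually in triode.
In triode I_D = k_n[V_ov V_DS − ½ V_DS²] and I_D = (V_DD − V_DS)/R_D. Equating: 6.3 V_DS² − 10.2 V_DS + 1.77 = 0, giving V_DS = 0.198 V (the root below V_ov).
I_D = (1.77 − 0.198) / 3.05 = 0.515 mA.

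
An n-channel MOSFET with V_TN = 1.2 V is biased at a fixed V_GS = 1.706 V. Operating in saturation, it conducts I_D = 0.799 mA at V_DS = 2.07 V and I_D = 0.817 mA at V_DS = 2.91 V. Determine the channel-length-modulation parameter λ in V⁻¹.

With V_GS fixed, I_D ∝ (1 + λ V_DS) in saturation, so I_D2/I_D1 = (1 + λ V_DS2)/(1 + λ V_DS1).
0.817/0.799 = 1.023 = (1 + 2.91 λ)/(1 + 2.07 λ).
Solving: λ (I_D1 V_DS2 − I_D2 V_DS1) = I_D2 − I_D1, so λ = (0.817 − 0.799) / (0.799 × 2.91 − 0.817 × 2.07) = 0.018 / 0.634 = 0.0284 V⁻¹.

λ = 0.0284 V⁻¹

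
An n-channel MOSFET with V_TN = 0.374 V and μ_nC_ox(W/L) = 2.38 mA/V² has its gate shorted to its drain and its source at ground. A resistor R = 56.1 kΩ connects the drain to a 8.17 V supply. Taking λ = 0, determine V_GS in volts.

With gate tied to drain, V_GS = V_DS ≥ V_GS − V_TN, so the device is in saturation.
KCL at the drain: ½ k_n (V_GS − V_TN)² = (V_DD − V_GS)/R.
Let x = V_GS − 0.374. Then 66.8 x² + x − 7.796 = 0, giving x = 0.334 V (positive root), so V_GS = 0.708 V.
I_D = (V_DD − V_GS)/R = (8.17 − 0.708) / 56.1 = 0.133 mA.

V_GS = 0.708 V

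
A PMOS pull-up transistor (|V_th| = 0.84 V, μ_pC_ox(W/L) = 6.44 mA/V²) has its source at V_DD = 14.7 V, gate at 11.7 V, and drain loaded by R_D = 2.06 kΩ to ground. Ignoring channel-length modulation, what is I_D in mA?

V_SG = V_DD − V_G = 14.7 − 11.7 = 3 V, so V_ov = 3 − 0.84 = 2.16 V.
Assume saturation: I_D = ½ k_p V_ov² = 0.5 × 6.44 × 2.16² = 15 mA, giving V_SD = V_DD − I_D R_D = 14.7 − 15 × 2.06 = -16.2 V.
But -16.2 V < V_ov = 2.16 V, so the device is actually in triode.
In triode I_D = k_p[V_ov V_SD − ½ V_SD²] and I_D = (V_DD − V_SD)/R_D. Equating: 6.63 V_SD² − 29.66 V_SD + 14.7 = 0, giving V_SD = 0.568 V (the root below V_ov).
I_D = (14.7 − 0.568) / 2.06 = 6.86 mA.

I_D = 6.86 mA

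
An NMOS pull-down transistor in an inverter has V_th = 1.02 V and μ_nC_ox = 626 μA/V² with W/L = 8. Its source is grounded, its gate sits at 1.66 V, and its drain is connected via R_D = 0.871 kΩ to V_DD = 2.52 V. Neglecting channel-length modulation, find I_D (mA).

V_GS = V_G = 1.66 V, so V_ov = 1.66 − 1.02 = 0.64 V.
k_n = μ_nC_ox · (W/L) = 5.008 mA/V².
Assume saturation: I_D = ½ k_n V_ov² = 0.5 × 5.008 × 0.64² = 1.03 mA, giving V_DS = V_DD − I_D R_D = 2.52 − 1.03 × 0.871 = 1.63 V.
V_DS = 1.63 V ≥ V_ov = 0.64 V, confirming saturation.

I_D = 1.03 mA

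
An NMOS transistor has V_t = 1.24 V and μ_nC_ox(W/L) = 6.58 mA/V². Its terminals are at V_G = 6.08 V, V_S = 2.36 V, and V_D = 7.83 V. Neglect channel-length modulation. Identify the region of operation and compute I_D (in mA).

Saturation; I_D = 20.2 mA

V_GS = V_G − V_S = 6.08 − 2.36 = 3.72 V; V_DS = V_D − V_S = 7.83 − 2.36 = 5.47 V.
V_ov = V_GS − V_t = 3.72 − 1.24 = 2.48 V.
Since V_DS = 5.47 V ≥ V_ov = 2.48 V, the device is in saturation.
I_D = ½ k_n V_ov² = 0.5 × 6.58 × 2.48² = 20.2 mA.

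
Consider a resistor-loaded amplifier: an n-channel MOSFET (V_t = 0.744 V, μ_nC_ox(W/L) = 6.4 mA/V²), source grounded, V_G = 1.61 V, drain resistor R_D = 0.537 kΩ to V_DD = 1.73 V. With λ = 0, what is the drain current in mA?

I_D = 2.14 mA

V_GS = V_G = 1.61 V, so V_ov = 1.61 − 0.744 = 0.866 V.
Assume saturation: I_D = ½ k_n V_ov² = 0.5 × 6.4 × 0.866² = 2.4 mA, giving V_DS = V_DD − I_D R_D = 1.73 − 2.4 × 0.537 = 0.441 V.
But 0.441 V < V_ov = 0.866 V, so the device is actually in triode.
In triode I_D = k_n[V_ov V_DS − ½ V_DS²] and I_D = (V_DD − V_DS)/R_D. Equating: 1.72 V_DS² − 3.976 V_DS + 1.73 = 0, giving V_DS = 0.581 V (the root below V_ov).
I_D = (1.73 − 0.581) / 0.537 = 2.14 mA.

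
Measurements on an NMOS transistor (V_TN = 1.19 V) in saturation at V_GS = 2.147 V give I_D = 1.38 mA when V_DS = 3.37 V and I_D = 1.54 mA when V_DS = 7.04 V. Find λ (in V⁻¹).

λ = 0.0354 V⁻¹

With V_GS fixed, I_D ∝ (1 + λ V_DS) in saturation, so I_D2/I_D1 = (1 + λ V_DS2)/(1 + λ V_DS1).
1.54/1.38 = 1.116 = (1 + 7.04 λ)/(1 + 3.37 λ).
Solving: λ (I_D1 V_DS2 − I_D2 V_DS1) = I_D2 − I_D1, so λ = (1.54 − 1.38) / (1.38 × 7.04 − 1.54 × 3.37) = 0.16 / 4.53 = 0.0354 V⁻¹.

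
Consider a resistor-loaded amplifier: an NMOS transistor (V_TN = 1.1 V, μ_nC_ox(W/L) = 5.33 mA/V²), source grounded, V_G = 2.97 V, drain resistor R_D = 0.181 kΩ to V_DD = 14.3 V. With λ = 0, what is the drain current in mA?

I_D = 9.32 mA

V_GS = V_G = 2.97 V, so V_ov = 2.97 − 1.1 = 1.87 V.
Assume saturation: I_D = ½ k_n V_ov² = 0.5 × 5.33 × 1.87² = 9.32 mA, giving V_DS = V_DD − I_D R_D = 14.3 − 9.32 × 0.181 = 12.6 V.
V_DS = 12.6 V ≥ V_ov = 1.87 V, confirming saturation.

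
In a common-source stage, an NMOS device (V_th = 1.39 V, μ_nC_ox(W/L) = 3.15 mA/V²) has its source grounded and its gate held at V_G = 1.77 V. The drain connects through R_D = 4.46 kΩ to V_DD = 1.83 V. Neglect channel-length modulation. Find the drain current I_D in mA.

I_D = 0.227 mA

V_GS = V_G = 1.77 V, so V_ov = 1.77 − 1.39 = 0.38 V.
Assume saturation: I_D = ½ k_n V_ov² = 0.5 × 3.15 × 0.38² = 0.227 mA, giving V_DS = V_DD − I_D R_D = 1.83 − 0.227 × 4.46 = 0.816 V.
V_DS = 0.816 V ≥ V_ov = 0.38 V, confirming saturation.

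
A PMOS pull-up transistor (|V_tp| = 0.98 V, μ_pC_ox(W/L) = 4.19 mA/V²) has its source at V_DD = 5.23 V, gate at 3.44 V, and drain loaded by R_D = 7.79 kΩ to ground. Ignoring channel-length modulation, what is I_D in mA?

V_SG = V_DD − V_G = 5.23 − 3.44 = 1.79 V, so V_ov = 1.79 − 0.98 = 0.81 V.
Assume saturation: I_D = ½ k_p V_ov² = 0.5 × 4.19 × 0.81² = 1.37 mA, giving V_SD = V_DD − I_D R_D = 5.23 − 1.37 × 7.79 = -5.48 V.
But -5.48 V < V_ov = 0.81 V, so the device is actually in triode.
In triode I_D = k_p[V_ov V_SD − ½ V_SD²] and I_D = (V_DD − V_SD)/R_D. Equating: 16.3 V_SD² − 27.44 V_SD + 5.23 = 0, giving V_SD = 0.219 V (the root below V_ov).
I_D = (5.23 − 0.219) / 7.79 = 0.643 mA.

I_D = 0.643 mA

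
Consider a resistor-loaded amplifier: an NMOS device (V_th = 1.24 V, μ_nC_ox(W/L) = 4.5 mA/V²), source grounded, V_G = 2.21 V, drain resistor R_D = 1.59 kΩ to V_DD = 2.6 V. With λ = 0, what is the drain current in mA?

V_GS = V_G = 2.21 V, so V_ov = 2.21 − 1.24 = 0.97 V.
Assume saturation: I_D = ½ k_n V_ov² = 0.5 × 4.5 × 0.97² = 2.12 mA, giving V_DS = V_DD − I_D R_D = 2.6 − 2.12 × 1.59 = -0.766 V.
But -0.766 V < V_ov = 0.97 V, so the device is actually in triode.
In triode I_D = k_n[V_ov V_DS − ½ V_DS²] and I_D = (V_DD − V_DS)/R_D. Equating: 3.58 V_DS² − 7.94 V_DS + 2.6 = 0, giving V_DS = 0.399 V (the root below V_ov).
I_D = (2.6 − 0.399) / 1.59 = 1.38 mA.

I_D = 1.38 mA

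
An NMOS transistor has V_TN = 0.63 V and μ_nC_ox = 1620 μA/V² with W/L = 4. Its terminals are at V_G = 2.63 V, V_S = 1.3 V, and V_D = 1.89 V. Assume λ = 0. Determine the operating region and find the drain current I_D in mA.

Triode; I_D = 1.55 mA

V_GS = V_G − V_S = 2.63 − 1.3 = 1.33 V; V_DS = V_D − V_S = 1.89 − 1.3 = 0.59 V.
k_n = μ_nC_ox · (W/L) = 6.48 mA/V².
V_ov = V_GS − V_TN = 1.33 − 0.63 = 0.7 V.
Since V_DS = 0.59 V < V_ov = 0.7 V, the device is in the triode region.
I_D = k_n [V_ov · V_DS − ½ V_DS²] = 6.48 × [0.7 × 0.59 − 0.5 × 0.59²] = 1.55 mA.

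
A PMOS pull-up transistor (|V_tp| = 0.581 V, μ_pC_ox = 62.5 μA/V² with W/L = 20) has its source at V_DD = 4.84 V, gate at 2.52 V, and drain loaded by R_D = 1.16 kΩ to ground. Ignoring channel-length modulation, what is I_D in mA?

I_D = 1.89 mA

V_SG = V_DD − V_G = 4.84 − 2.52 = 2.32 V, so V_ov = 2.32 − 0.581 = 1.74 V.
k_p = μ_pC_ox · (W/L) = 1.25 mA/V².
Assume saturation: I_D = ½ k_p V_ov² = 0.5 × 1.25 × 1.74² = 1.89 mA, giving V_SD = V_DD − I_D R_D = 4.84 − 1.89 × 1.16 = 2.65 V.
V_SD = 2.65 V ≥ V_ov = 1.74 V, confirming saturation.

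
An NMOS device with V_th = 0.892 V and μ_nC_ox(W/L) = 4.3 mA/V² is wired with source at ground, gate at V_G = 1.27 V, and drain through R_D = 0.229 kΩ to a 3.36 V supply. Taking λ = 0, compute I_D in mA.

V_GS = V_G = 1.27 V, so V_ov = 1.27 − 0.892 = 0.378 V.
Assume saturation: I_D = ½ k_n V_ov² = 0.5 × 4.3 × 0.378² = 0.307 mA, giving V_DS = V_DD − I_D R_D = 3.36 − 0.307 × 0.229 = 3.29 V.
V_DS = 3.29 V ≥ V_ov = 0.378 V, confirming saturation.

I_D = 0.307 mA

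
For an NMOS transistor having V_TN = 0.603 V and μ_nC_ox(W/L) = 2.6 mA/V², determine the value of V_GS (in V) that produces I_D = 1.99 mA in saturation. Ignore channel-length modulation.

In saturation I_D = ½ k_n (V_GS − V_TN)², so V_GS − V_TN = √(2 I_D / k_n) = √(2 × 1.99 / 2.6) = 1.24 V.
V_GS = 0.603 + 1.24 = 1.84 V.

V_GS = 1.84 V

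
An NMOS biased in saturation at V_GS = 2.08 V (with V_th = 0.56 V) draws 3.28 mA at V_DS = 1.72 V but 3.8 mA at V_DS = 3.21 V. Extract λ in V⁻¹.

With V_GS fixed, I_D ∝ (1 + λ V_DS) in saturation, so I_D2/I_D1 = (1 + λ V_DS2)/(1 + λ V_DS1).
3.8/3.28 = 1.159 = (1 + 3.21 λ)/(1 + 1.72 λ).
Solving: λ (I_D1 V_DS2 − I_D2 V_DS1) = I_D2 − I_D1, so λ = (3.8 − 3.28) / (3.28 × 3.21 − 3.8 × 1.72) = 0.52 / 3.99 = 0.13 V⁻¹.

λ = 0.130 V⁻¹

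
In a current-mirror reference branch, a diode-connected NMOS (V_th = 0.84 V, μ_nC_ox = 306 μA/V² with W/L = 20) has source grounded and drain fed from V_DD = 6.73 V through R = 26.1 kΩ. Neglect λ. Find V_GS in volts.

V_GS = 1.11 V

With gate tied to drain, V_GS = V_DS ≥ V_GS − V_th, so the device is in saturation.
k_n = μ_nC_ox · (W/L) = 6.12 mA/V².
KCL at the drain: ½ k_n (V_GS − V_th)² = (V_DD − V_GS)/R.
Let x = V_GS − 0.84. Then 79.9 x² + x − 5.89 = 0, giving x = 0.265 V (positive root), so V_GS = 1.11 V.
I_D = (V_DD − V_GS)/R = (6.73 − 1.11) / 26.1 = 0.216 mA.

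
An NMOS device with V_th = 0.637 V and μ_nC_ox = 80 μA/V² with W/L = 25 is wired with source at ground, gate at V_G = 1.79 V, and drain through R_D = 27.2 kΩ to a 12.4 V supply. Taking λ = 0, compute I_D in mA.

V_GS = V_G = 1.79 V, so V_ov = 1.79 − 0.637 = 1.15 V.
k_n = μ_nC_ox · (W/L) = 2 mA/V².
Assume saturation: I_D = ½ k_n V_ov² = 0.5 × 2 × 1.15² = 1.33 mA, giving V_DS = V_DD − I_D R_D = 12.4 − 1.33 × 27.2 = -23.8 V.
But -23.8 V < V_ov = 1.15 V, so the device is actually in triode.
In triode I_D = k_n[V_ov V_DS − ½ V_DS²] and I_D = (V_DD − V_DS)/R_D. Equating: 27.2 V_DS² − 63.72 V_DS + 12.4 = 0, giving V_DS = 0.214 V (the root below V_ov).
I_D = (12.4 − 0.214) / 27.2 = 0.448 mA.

I_D = 0.448 mA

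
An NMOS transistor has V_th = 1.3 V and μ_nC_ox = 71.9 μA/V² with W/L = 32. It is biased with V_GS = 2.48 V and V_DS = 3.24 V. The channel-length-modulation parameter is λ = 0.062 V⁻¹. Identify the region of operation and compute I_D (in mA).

k_n = μ_nC_ox · (W/L) = 2.301 mA/V².
V_ov = V_GS − V_th = 2.48 − 1.3 = 1.18 V.
Since V_DS = 3.24 V ≥ V_ov = 1.18 V, the device is in saturation.
I_D = ½ k_n V_ov² (1 + λ V_DS) = 0.5 × 2.301 × 1.18² × (1 + 0.062 × 3.24) = 1.92 mA.

Saturation; I_D = 1.92 mA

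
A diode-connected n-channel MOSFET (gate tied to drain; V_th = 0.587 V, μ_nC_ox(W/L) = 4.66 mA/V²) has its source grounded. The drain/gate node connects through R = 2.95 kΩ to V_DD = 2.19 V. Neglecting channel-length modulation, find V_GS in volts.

V_GS = 1.00 V

With gate tied to drain, V_GS = V_DS ≥ V_GS − V_th, so the device is in saturation.
KCL at the drain: ½ k_n (V_GS − V_th)² = (V_DD − V_GS)/R.
Let x = V_GS − 0.587. Then 6.87 x² + x − 1.603 = 0, giving x = 0.416 V (positive root), so V_GS = 1 V.
I_D = (V_DD − V_GS)/R = (2.19 − 1) / 2.95 = 0.402 mA.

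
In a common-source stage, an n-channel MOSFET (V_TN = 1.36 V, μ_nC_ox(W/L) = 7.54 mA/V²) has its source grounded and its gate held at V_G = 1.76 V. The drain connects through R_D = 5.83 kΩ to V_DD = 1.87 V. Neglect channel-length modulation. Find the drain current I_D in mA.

I_D = 0.301 mA

V_GS = V_G = 1.76 V, so V_ov = 1.76 − 1.36 = 0.4 V.
Assume saturation: I_D = ½ k_n V_ov² = 0.5 × 7.54 × 0.4² = 0.603 mA, giving V_DS = V_DD − I_D R_D = 1.87 − 0.603 × 5.83 = -1.65 V.
But -1.65 V < V_ov = 0.4 V, so the device is actually in triode.
In triode I_D = k_n[V_ov V_DS − ½ V_DS²] and I_D = (V_DD − V_DS)/R_D. Equating: 22 V_DS² − 18.58 V_DS + 1.87 = 0, giving V_DS = 0.117 V (the root below V_ov).
I_D = (1.87 − 0.117) / 5.83 = 0.301 mA.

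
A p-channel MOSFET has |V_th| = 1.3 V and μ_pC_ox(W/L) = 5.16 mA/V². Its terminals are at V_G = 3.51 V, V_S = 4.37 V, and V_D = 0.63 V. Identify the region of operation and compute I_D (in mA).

V_SG = V_S − V_G = 4.37 − 3.51 = 0.86 V; V_SD = V_S − V_D = 4.37 − 0.63 = 3.74 V.
V_SG = 0.86 V < |V_th| = 1.3 V, so the transistor is in cutoff.

Cutoff; I_D = 0 mA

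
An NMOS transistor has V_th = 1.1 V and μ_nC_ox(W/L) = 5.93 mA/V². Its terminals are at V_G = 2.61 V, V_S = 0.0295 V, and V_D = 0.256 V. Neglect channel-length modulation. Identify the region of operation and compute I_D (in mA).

V_GS = V_G − V_S = 2.61 − 0.0295 = 2.58 V; V_DS = V_D − V_S = 0.256 − 0.0295 = 0.227 V.
V_ov = V_GS − V_th = 2.58 − 1.1 = 1.48 V.
Since V_DS = 0.227 V < V_ov = 1.48 V, the device is in the triode region.
I_D = k_n [V_ov · V_DS − ½ V_DS²] = 5.93 × [1.48 × 0.227 − 0.5 × 0.227²] = 1.84 mA.

Triode; I_D = 1.84 mA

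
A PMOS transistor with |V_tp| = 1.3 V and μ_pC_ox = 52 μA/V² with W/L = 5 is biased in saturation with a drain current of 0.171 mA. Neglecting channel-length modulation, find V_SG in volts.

k_p = μ_pC_ox · (W/L) = 0.26 mA/V².
In saturation I_D = ½ k_p (V_SG − |V_tp|)², so V_SG − |V_tp| = √(2 I_D / k_p) = √(2 × 0.171 / 0.26) = 1.15 V.
V_SG = 1.3 + 1.15 = 2.45 V.

V_SG = 2.45 V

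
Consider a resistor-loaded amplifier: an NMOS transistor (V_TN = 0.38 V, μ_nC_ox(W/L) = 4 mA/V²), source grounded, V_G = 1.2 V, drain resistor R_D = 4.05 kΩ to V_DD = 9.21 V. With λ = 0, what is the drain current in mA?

I_D = 1.34 mA

V_GS = V_G = 1.2 V, so V_ov = 1.2 − 0.38 = 0.82 V.
Assume saturation: I_D = ½ k_n V_ov² = 0.5 × 4 × 0.82² = 1.34 mA, giving V_DS = V_DD − I_D R_D = 9.21 − 1.34 × 4.05 = 3.76 V.
V_DS = 3.76 V ≥ V_ov = 0.82 V, confirming saturation.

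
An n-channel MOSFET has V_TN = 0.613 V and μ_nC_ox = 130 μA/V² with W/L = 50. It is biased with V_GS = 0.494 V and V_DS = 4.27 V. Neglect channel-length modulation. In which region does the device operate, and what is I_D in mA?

V_GS = 0.494 V < V_TN = 0.613 V, so the transistor is in cutoff.

Cutoff; I_D = 0 mA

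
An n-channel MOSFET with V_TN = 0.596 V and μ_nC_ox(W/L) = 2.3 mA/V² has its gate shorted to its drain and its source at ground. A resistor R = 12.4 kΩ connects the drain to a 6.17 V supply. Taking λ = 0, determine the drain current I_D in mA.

With gate tied to drain, V_GS = V_DS ≥ V_GS − V_TN, so the device is in saturation.
KCL at the drain: ½ k_n (V_GS − V_TN)² = (V_DD − V_GS)/R.
Let x = V_GS − 0.596. Then 14.3 x² + x − 5.574 = 0, giving x = 0.591 V (positive root), so V_GS = 1.19 V.
I_D = (V_DD − V_GS)/R = (6.17 − 1.19) / 12.4 = 0.402 mA.

I_D = 0.402 mA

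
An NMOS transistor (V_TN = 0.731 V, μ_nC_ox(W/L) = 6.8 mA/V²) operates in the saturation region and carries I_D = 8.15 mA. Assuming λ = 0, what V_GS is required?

V_GS = 2.28 V

In saturation I_D = ½ k_n (V_GS − V_TN)², so V_GS − V_TN = √(2 I_D / k_n) = √(2 × 8.15 / 6.8) = 1.55 V.
V_GS = 0.731 + 1.55 = 2.28 V.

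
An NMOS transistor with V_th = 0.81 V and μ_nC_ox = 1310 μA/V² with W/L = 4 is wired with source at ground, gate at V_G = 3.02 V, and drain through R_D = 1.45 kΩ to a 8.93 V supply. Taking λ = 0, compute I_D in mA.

V_GS = V_G = 3.02 V, so V_ov = 3.02 − 0.81 = 2.21 V.
k_n = μ_nC_ox · (W/L) = 5.24 mA/V².
Assume saturation: I_D = ½ k_n V_ov² = 0.5 × 5.24 × 2.21² = 12.8 mA, giving V_DS = V_DD − I_D R_D = 8.93 − 12.8 × 1.45 = -9.62 V.
But -9.62 V < V_ov = 2.21 V, so the device is actually in triode.
In triode I_D = k_n[V_ov V_DS − ½ V_DS²] and I_D = (V_DD − V_DS)/R_D. Equating: 3.8 V_DS² − 17.79 V_DS + 8.93 = 0, giving V_DS = 0.572 V (the root below V_ov).
I_D = (8.93 − 0.572) / 1.45 = 5.76 mA.

I_D = 5.76 mA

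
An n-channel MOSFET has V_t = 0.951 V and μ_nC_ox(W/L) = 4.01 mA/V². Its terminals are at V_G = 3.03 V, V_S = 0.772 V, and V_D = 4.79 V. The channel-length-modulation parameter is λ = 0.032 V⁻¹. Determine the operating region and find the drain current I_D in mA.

Saturation; I_D = 3.87 mA

V_GS = V_G − V_S = 3.03 − 0.772 = 2.26 V; V_DS = V_D − V_S = 4.79 − 0.772 = 4.02 V.
V_ov = V_GS − V_t = 2.26 − 0.951 = 1.31 V.
Since V_DS = 4.02 V ≥ V_ov = 1.31 V, the device is in saturation.
I_D = ½ k_n V_ov² (1 + λ V_DS) = 0.5 × 4.01 × 1.31² × (1 + 0.032 × 4.02) = 3.87 mA.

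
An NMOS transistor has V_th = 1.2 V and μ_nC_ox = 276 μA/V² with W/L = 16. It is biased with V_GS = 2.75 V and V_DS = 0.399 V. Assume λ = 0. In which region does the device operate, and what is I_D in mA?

k_n = μ_nC_ox · (W/L) = 4.416 mA/V².
V_ov = V_GS − V_th = 2.75 − 1.2 = 1.55 V.
Since V_DS = 0.399 V < V_ov = 1.55 V, the device is in the triode region.
I_D = k_n [V_ov · V_DS − ½ V_DS²] = 4.416 × [1.55 × 0.399 − 0.5 × 0.399²] = 2.38 mA.

Triode; I_D = 2.38 mA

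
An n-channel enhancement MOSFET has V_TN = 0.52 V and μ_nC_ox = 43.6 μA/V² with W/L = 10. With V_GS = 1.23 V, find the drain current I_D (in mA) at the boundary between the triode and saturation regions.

I_D = 0.110 mA

At the boundary V_DS = V_ov = V_GS − V_TN = 1.23 − 0.52 = 0.71 V.
k_n = μ_nC_ox · (W/L) = 0.436 mA/V².
I_D = ½ k_n V_ov² = 0.5 × 0.436 × 0.71² = 0.11 mA.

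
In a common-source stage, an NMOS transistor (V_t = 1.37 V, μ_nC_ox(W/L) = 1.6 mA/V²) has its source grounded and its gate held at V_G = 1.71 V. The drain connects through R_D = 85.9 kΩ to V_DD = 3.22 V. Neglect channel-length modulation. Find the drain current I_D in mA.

I_D = 0.0366 mA

V_GS = V_G = 1.71 V, so V_ov = 1.71 − 1.37 = 0.34 V.
Assume saturation: I_D = ½ k_n V_ov² = 0.5 × 1.6 × 0.34² = 0.0925 mA, giving V_DS = V_DD − I_D R_D = 3.22 − 0.0925 × 85.9 = -4.72 V.
But -4.72 V < V_ov = 0.34 V, so the device is actually in triode.
In triode I_D = k_n[V_ov V_DS − ½ V_DS²] and I_D = (V_DD − V_DS)/R_D. Equating: 68.7 V_DS² − 47.73 V_DS + 3.22 = 0, giving V_DS = 0.0757 V (the root below V_ov).
I_D = (3.22 − 0.0757) / 85.9 = 0.0366 mA.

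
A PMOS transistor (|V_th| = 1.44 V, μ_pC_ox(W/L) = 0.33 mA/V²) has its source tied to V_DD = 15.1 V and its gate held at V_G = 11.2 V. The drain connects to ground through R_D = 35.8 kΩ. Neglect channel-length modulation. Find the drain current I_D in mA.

V_SG = V_DD − V_G = 15.1 − 11.2 = 3.9 V, so V_ov = 3.9 − 1.44 = 2.46 V.
Assume saturation: I_D = ½ k_p V_ov² = 0.5 × 0.33 × 2.46² = 0.999 mA, giving V_SD = V_DD − I_D R_D = 15.1 − 0.999 × 35.8 = -20.6 V.
But -20.6 V < V_ov = 2.46 V, so the device is actually in triode.
In triode I_D = k_p[V_ov V_SD − ½ V_SD²] and I_D = (V_DD − V_SD)/R_D. Equating: 5.91 V_SD² − 30.06 V_SD + 15.1 = 0, giving V_SD = 0.565 V (the root below V_ov).
I_D = (15.1 − 0.565) / 35.8 = 0.406 mA.

I_D = 0.406 mA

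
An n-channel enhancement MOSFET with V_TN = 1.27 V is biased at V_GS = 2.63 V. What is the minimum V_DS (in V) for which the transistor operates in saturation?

V_DS,sat = 1.36 V

The boundary between triode and saturation is V_DS = V_GS − V_TN = V_ov.
V_ov = 2.63 − 1.27 = 1.36 V.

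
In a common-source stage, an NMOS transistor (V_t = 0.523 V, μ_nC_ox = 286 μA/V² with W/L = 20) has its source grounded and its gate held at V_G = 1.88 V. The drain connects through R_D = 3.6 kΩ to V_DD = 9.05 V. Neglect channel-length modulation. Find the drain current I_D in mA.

V_GS = V_G = 1.88 V, so V_ov = 1.88 − 0.523 = 1.36 V.
k_n = μ_nC_ox · (W/L) = 5.72 mA/V².
Assume saturation: I_D = ½ k_n V_ov² = 0.5 × 5.72 × 1.36² = 5.27 mA, giving V_DS = V_DD − I_D R_D = 9.05 − 5.27 × 3.6 = -9.91 V.
But -9.91 V < V_ov = 1.36 V, so the device is actually in triode.
In triode I_D = k_n[V_ov V_DS − ½ V_DS²] and I_D = (V_DD − V_DS)/R_D. Equating: 10.3 V_DS² − 28.94 V_DS + 9.05 = 0, giving V_DS = 0.358 V (the root below V_ov).
I_D = (9.05 − 0.358) / 3.6 = 2.41 mA.

I_D = 2.41 mA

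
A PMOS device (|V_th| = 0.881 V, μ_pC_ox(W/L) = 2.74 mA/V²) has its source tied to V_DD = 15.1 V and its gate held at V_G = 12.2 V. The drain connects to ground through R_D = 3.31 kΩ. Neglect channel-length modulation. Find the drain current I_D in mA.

V_SG = V_DD − V_G = 15.1 − 12.2 = 2.9 V, so V_ov = 2.9 − 0.881 = 2.02 V.
Assume saturation: I_D = ½ k_p V_ov² = 0.5 × 2.74 × 2.02² = 5.58 mA, giving V_SD = V_DD − I_D R_D = 15.1 − 5.58 × 3.31 = -3.39 V.
But -3.39 V < V_ov = 2.02 V, so the device is actually in triode.
In triode I_D = k_p[V_ov V_SD − ½ V_SD²] and I_D = (V_DD − V_SD)/R_D. Equating: 4.53 V_SD² − 19.31 V_SD + 15.1 = 0, giving V_SD = 1.03 V (the root below V_ov).
I_D = (15.1 − 1.03) / 3.31 = 4.25 mA.

I_D = 4.25 mA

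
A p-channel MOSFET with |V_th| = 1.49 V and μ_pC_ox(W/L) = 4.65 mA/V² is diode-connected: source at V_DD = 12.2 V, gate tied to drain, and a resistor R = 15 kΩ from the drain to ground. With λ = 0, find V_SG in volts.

With gate tied to drain, V_SG = V_SD ≥ V_SG − |V_th|, so the device is in saturation.
KCL at the drain: ½ k_p (V_SG − |V_th|)² = (V_DD − V_SG)/R.
Let x = V_SG − 1.49. Then 34.9 x² + x − 10.71 = 0, giving x = 0.54 V (positive root), so V_SG = 2.03 V.
I_D = (V_DD − V_SG)/R = (12.2 − 2.03) / 15 = 0.678 mA.

V_SG = 2.03 V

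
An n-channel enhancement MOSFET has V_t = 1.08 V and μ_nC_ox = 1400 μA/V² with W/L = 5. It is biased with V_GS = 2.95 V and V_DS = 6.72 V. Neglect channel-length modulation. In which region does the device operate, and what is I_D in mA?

k_n = μ_nC_ox · (W/L) = 7 mA/V².
V_ov = V_GS − V_t = 2.95 − 1.08 = 1.87 V.
Since V_DS = 6.72 V ≥ V_ov = 1.87 V, the device is in saturation.
I_D = ½ k_n V_ov² = 0.5 × 7 × 1.87² = 12.2 mA.

Saturation; I_D = 12.2 mA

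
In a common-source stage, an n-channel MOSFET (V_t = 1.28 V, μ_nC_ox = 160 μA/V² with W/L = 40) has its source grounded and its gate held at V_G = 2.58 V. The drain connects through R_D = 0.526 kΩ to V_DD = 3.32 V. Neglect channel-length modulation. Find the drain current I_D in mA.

I_D = 4.72 mA

V_GS = V_G = 2.58 V, so V_ov = 2.58 − 1.28 = 1.3 V.
k_n = μ_nC_ox · (W/L) = 6.4 mA/V².
Assume saturation: I_D = ½ k_n V_ov² = 0.5 × 6.4 × 1.3² = 5.41 mA, giving V_DS = V_DD − I_D R_D = 3.32 − 5.41 × 0.526 = 0.475 V.
But 0.475 V < V_ov = 1.3 V, so the device is actually in triode.
In triode I_D = k_n[V_ov V_DS − ½ V_DS²] and I_D = (V_DD − V_DS)/R_D. Equating: 1.68 V_DS² − 5.376 V_DS + 3.32 = 0, giving V_DS = 0.837 V (the root below V_ov).
I_D = (3.32 − 0.837) / 0.526 = 4.72 mA.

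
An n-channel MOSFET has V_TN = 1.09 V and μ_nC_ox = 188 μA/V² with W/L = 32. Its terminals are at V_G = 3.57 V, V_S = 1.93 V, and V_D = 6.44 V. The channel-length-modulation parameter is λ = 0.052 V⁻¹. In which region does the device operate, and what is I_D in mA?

Saturation; I_D = 1.12 mA

V_GS = V_G − V_S = 3.57 − 1.93 = 1.64 V; V_DS = V_D − V_S = 6.44 − 1.93 = 4.51 V.
k_n = μ_nC_ox · (W/L) = 6.016 mA/V².
V_ov = V_GS − V_TN = 1.64 − 1.09 = 0.55 V.
Since V_DS = 4.51 V ≥ V_ov = 0.55 V, the device is in saturation.
I_D = ½ k_n V_ov² (1 + λ V_DS) = 0.5 × 6.016 × 0.55² × (1 + 0.052 × 4.51) = 1.12 mA.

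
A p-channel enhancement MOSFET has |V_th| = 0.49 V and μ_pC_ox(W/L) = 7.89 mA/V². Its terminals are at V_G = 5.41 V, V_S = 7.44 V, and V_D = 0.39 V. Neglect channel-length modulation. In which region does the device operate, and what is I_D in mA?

Saturation; I_D = 9.36 mA

V_SG = V_S − V_G = 7.44 − 5.41 = 2.03 V; V_SD = V_S − V_D = 7.44 − 0.39 = 7.05 V.
V_ov = V_SG − |V_th| = 2.03 − 0.49 = 1.54 V.
Since V_SD = 7.05 V ≥ V_ov = 1.54 V, the device is in saturation.
I_D = ½ k_p V_ov² = 0.5 × 7.89 × 1.54² = 9.36 mA.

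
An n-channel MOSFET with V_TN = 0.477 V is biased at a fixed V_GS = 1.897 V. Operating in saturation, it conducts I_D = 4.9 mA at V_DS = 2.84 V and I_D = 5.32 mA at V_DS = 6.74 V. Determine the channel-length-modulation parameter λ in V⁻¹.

λ = 0.0234 V⁻¹

With V_GS fixed, I_D ∝ (1 + λ V_DS) in saturation, so I_D2/I_D1 = (1 + λ V_DS2)/(1 + λ V_DS1).
5.32/4.9 = 1.086 = (1 + 6.74 λ)/(1 + 2.84 λ).
Solving: λ (I_D1 V_DS2 − I_D2 V_DS1) = I_D2 − I_D1, so λ = (5.32 − 4.9) / (4.9 × 6.74 − 5.32 × 2.84) = 0.42 / 17.9 = 0.0234 V⁻¹.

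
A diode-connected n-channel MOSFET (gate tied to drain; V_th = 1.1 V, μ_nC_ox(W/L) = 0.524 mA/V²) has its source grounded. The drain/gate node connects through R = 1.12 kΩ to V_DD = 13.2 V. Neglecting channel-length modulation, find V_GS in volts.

V_GS = 6.04 V

With gate tied to drain, V_GS = V_DS ≥ V_GS − V_th, so the device is in saturation.
KCL at the drain: ½ k_n (V_GS − V_th)² = (V_DD − V_GS)/R.
Let x = V_GS − 1.1. Then 0.293 x² + x − 12.1 = 0, giving x = 4.94 V (positive root), so V_GS = 6.04 V.
I_D = (V_DD − V_GS)/R = (13.2 − 6.04) / 1.12 = 6.39 mA.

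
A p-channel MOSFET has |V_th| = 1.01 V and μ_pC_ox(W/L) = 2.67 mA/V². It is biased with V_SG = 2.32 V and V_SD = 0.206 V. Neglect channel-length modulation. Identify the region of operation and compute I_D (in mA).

Triode; I_D = 0.664 mA

V_ov = V_SG − |V_th| = 2.32 − 1.01 = 1.31 V.
Since V_SD = 0.206 V < V_ov = 1.31 V, the device is in the triode region.
I_D = k_p [V_ov · V_SD − ½ V_SD²] = 2.67 × [1.31 × 0.206 − 0.5 × 0.206²] = 0.664 mA.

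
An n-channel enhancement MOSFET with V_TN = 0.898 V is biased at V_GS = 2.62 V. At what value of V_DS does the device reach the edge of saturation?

The boundary between triode and saturation is V_DS = V_GS − V_TN = V_ov.
V_ov = 2.62 − 0.898 = 1.72 V.

V_DS,sat = 1.72 V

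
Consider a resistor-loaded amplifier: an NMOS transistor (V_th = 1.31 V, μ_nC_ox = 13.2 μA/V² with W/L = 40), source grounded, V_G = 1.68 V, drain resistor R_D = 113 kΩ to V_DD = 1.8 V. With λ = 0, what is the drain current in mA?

V_GS = V_G = 1.68 V, so V_ov = 1.68 − 1.31 = 0.37 V.
k_n = μ_nC_ox · (W/L) = 0.528 mA/V².
Assume saturation: I_D = ½ k_n V_ov² = 0.5 × 0.528 × 0.37² = 0.0361 mA, giving V_DS = V_DD − I_D R_D = 1.8 − 0.0361 × 113 = -2.28 V.
But -2.28 V < V_ov = 0.37 V, so the device is actually in triode.
In triode I_D = k_n[V_ov V_DS − ½ V_DS²] and I_D = (V_DD − V_DS)/R_D. Equating: 29.8 V_DS² − 23.08 V_DS + 1.8 = 0, giving V_DS = 0.088 V (the root below V_ov).
I_D = (1.8 − 0.088) / 113 = 0.0152 mA.

I_D = 0.0152 mA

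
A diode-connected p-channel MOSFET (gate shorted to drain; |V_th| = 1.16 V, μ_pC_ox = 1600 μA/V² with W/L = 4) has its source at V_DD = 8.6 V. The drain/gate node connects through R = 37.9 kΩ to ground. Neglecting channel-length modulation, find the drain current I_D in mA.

I_D = 0.190 mA

With gate tied to drain, V_SG = V_SD ≥ V_SG − |V_th|, so the device is in saturation.
k_p = μ_pC_ox · (W/L) = 6.4 mA/V².
KCL at the drain: ½ k_p (V_SG − |V_th|)² = (V_DD − V_SG)/R.
Let x = V_SG − 1.16. Then 121 x² + x − 7.44 = 0, giving x = 0.244 V (positive root), so V_SG = 1.4 V.
I_D = (V_DD − V_SG)/R = (8.6 − 1.4) / 37.9 = 0.19 mA.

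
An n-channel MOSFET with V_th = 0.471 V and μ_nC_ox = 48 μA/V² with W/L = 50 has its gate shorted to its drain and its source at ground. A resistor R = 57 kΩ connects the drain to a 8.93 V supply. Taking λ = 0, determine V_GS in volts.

With gate tied to drain, V_GS = V_DS ≥ V_GS − V_th, so the device is in saturation.
k_n = μ_nC_ox · (W/L) = 2.4 mA/V².
KCL at the drain: ½ k_n (V_GS − V_th)² = (V_DD − V_GS)/R.
Let x = V_GS − 0.471. Then 68.4 x² + x − 8.459 = 0, giving x = 0.344 V (positive root), so V_GS = 0.815 V.
I_D = (V_DD − V_GS)/R = (8.93 − 0.815) / 57 = 0.142 mA.

V_GS = 0.815 V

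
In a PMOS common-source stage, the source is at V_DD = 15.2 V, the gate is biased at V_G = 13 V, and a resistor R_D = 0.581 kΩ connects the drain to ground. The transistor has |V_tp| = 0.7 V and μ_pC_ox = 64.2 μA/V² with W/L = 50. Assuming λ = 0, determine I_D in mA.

V_SG = V_DD − V_G = 15.2 − 13 = 2.2 V, so V_ov = 2.2 − 0.7 = 1.5 V.
k_p = μ_pC_ox · (W/L) = 3.21 mA/V².
Assume saturation: I_D = ½ k_p V_ov² = 0.5 × 3.21 × 1.5² = 3.61 mA, giving V_SD = V_DD − I_D R_D = 15.2 − 3.61 × 0.581 = 13.1 V.
V_SD = 13.1 V ≥ V_ov = 1.5 V, confirming saturation.

I_D = 3.61 mA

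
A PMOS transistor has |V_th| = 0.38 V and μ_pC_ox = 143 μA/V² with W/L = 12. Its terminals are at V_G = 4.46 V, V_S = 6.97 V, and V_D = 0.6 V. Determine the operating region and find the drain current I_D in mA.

Saturation; I_D = 3.89 mA

V_SG = V_S − V_G = 6.97 − 4.46 = 2.51 V; V_SD = V_S − V_D = 6.97 − 0.6 = 6.37 V.
k_p = μ_pC_ox · (W/L) = 1.716 mA/V².
V_ov = V_SG − |V_th| = 2.51 − 0.38 = 2.13 V.
Since V_SD = 6.37 V ≥ V_ov = 2.13 V, the device is in saturation.
I_D = ½ k_p V_ov² = 0.5 × 1.716 × 2.13² = 3.89 mA.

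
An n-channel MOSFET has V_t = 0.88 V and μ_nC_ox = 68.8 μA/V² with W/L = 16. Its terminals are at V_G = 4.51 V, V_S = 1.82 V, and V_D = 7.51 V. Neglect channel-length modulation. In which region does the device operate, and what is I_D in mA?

V_GS = V_G − V_S = 4.51 − 1.82 = 2.69 V; V_DS = V_D − V_S = 7.51 − 1.82 = 5.69 V.
k_n = μ_nC_ox · (W/L) = 1.101 mA/V².
V_ov = V_GS − V_t = 2.69 − 0.88 = 1.81 V.
Since V_DS = 5.69 V ≥ V_ov = 1.81 V, the device is in saturation.
I_D = ½ k_n V_ov² = 0.5 × 1.101 × 1.81² = 1.8 mA.

Saturation; I_D = 1.80 mA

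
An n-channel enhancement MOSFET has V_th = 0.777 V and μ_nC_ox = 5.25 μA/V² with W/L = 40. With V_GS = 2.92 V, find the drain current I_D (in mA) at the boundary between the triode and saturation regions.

At the boundary V_DS = V_ov = V_GS − V_th = 2.92 − 0.777 = 2.14 V.
k_n = μ_nC_ox · (W/L) = 0.21 mA/V².
I_D = ½ k_n V_ov² = 0.5 × 0.21 × 2.14² = 0.482 mA.

I_D = 0.482 mA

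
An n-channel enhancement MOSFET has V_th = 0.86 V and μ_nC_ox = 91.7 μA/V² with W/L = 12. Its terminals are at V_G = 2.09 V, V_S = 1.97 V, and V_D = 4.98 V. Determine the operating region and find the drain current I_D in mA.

Cutoff; I_D = 0 mA

V_GS = V_G − V_S = 2.09 − 1.97 = 0.12 V; V_DS = V_D − V_S = 4.98 − 1.97 = 3.01 V.
V_GS = 0.12 V < V_th = 0.86 V, so the transistor is in cutoff.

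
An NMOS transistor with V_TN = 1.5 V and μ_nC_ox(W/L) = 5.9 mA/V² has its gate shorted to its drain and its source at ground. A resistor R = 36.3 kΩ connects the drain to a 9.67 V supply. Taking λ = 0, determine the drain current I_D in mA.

I_D = 0.218 mA

With gate tied to drain, V_GS = V_DS ≥ V_GS − V_TN, so the device is in saturation.
KCL at the drain: ½ k_n (V_GS − V_TN)² = (V_DD − V_GS)/R.
Let x = V_GS − 1.5. Then 107 x² + x − 8.17 = 0, giving x = 0.272 V (positive root), so V_GS = 1.77 V.
I_D = (V_DD − V_GS)/R = (9.67 − 1.77) / 36.3 = 0.218 mA.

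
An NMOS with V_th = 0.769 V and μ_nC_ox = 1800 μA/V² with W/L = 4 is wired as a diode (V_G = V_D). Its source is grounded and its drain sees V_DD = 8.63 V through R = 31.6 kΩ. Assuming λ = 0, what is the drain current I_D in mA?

With gate tied to drain, V_GS = V_DS ≥ V_GS − V_th, so the device is in saturation.
k_n = μ_nC_ox · (W/L) = 7.2 mA/V².
KCL at the drain: ½ k_n (V_GS − V_th)² = (V_DD − V_GS)/R.
Let x = V_GS − 0.769. Then 114 x² + x − 7.861 = 0, giving x = 0.259 V (positive root), so V_GS = 1.03 V.
I_D = (V_DD − V_GS)/R = (8.63 − 1.03) / 31.6 = 0.241 mA.

I_D = 0.241 mA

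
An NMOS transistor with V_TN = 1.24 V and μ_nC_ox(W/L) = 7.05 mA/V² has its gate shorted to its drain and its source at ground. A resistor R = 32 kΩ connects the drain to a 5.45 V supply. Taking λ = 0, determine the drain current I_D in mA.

I_D = 0.126 mA

With gate tied to drain, V_GS = V_DS ≥ V_GS − V_TN, so the device is in saturation.
KCL at the drain: ½ k_n (V_GS − V_TN)² = (V_DD − V_GS)/R.
Let x = V_GS − 1.24. Then 113 x² + x − 4.21 = 0, giving x = 0.189 V (positive root), so V_GS = 1.43 V.
I_D = (V_DD − V_GS)/R = (5.45 − 1.43) / 32 = 0.126 mA.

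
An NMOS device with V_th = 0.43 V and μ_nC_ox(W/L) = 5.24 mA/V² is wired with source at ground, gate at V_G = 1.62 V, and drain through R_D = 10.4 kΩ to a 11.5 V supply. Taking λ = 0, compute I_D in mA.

I_D = 1.09 mA

V_GS = V_G = 1.62 V, so V_ov = 1.62 − 0.43 = 1.19 V.
Assume saturation: I_D = ½ k_n V_ov² = 0.5 × 5.24 × 1.19² = 3.71 mA, giving V_DS = V_DD − I_D R_D = 11.5 − 3.71 × 10.4 = -27.1 V.
But -27.1 V < V_ov = 1.19 V, so the device is actually in triode.
In triode I_D = k_n[V_ov V_DS − ½ V_DS²] and I_D = (V_DD − V_DS)/R_D. Equating: 27.2 V_DS² − 65.85 V_DS + 11.5 = 0, giving V_DS = 0.189 V (the root below V_ov).
I_D = (11.5 − 0.189) / 10.4 = 1.09 mA.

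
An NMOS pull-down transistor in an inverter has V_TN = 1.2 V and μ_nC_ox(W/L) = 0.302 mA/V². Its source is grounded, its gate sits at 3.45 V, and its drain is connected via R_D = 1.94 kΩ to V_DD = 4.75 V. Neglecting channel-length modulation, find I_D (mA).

V_GS = V_G = 3.45 V, so V_ov = 3.45 − 1.2 = 2.25 V.
Assume saturation: I_D = ½ k_n V_ov² = 0.5 × 0.302 × 2.25² = 0.764 mA, giving V_DS = V_DD − I_D R_D = 4.75 − 0.764 × 1.94 = 3.27 V.
V_DS = 3.27 V ≥ V_ov = 2.25 V, confirming saturation.

I_D = 0.764 mA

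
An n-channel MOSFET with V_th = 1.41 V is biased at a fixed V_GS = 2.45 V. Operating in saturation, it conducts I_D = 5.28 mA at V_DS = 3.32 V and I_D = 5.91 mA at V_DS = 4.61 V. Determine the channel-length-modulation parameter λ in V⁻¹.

With V_GS fixed, I_D ∝ (1 + λ V_DS) in saturation, so I_D2/I_D1 = (1 + λ V_DS2)/(1 + λ V_DS1).
5.91/5.28 = 1.119 = (1 + 4.61 λ)/(1 + 3.32 λ).
Solving: λ (I_D1 V_DS2 − I_D2 V_DS1) = I_D2 − I_D1, so λ = (5.91 − 5.28) / (5.28 × 4.61 − 5.91 × 3.32) = 0.63 / 4.72 = 0.133 V⁻¹.

λ = 0.133 V⁻¹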